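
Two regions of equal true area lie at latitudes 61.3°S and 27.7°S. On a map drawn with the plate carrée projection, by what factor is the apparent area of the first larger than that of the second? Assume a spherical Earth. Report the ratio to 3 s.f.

Plate carrée maps x = Rλ, y = Rφ. The meridian scale is h = 1 and the parallel scale is k = 1/cos φ = sec φ.
Areal scale at 61.3°: h·k = 1.000 × 2.082 = 2.082.
Areal scale at 27.7°: h·k = 1.000 × 1.129 = 1.129.
Ratio = 2.082/1.129 ≈ 1.84.

1.84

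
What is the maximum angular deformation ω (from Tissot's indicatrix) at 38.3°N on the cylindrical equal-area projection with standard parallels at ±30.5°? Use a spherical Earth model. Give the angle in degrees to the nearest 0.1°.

For cylindrical equal-area with standard parallel φ₀, h = cos φ / cos φ₀ and k = cos φ₀ / cos φ, so h·k = 1.
At 38.3°: h = 0.9108, k = 1.098; principal scales a = 1.098, b = 0.9108.
sin(ω/2) = (a − b)/(a + b) = 0.1871/2.009 = 0.09316, so ω = 2 arcsin(0.09316) ≈ 10.7°.

10.7°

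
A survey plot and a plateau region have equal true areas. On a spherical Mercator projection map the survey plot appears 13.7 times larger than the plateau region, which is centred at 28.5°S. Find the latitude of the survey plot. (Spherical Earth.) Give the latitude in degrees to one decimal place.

For equal true areas on Mercator, apparent areas scale as sec²φ, so the ratio is cos²φ₂ / cos²φ₁.
cos²φ₂ / cos²φ₁ = 13.7  ⇒  cos φ₁ = cos 28.5° / √13.7 = 0.8788/3.701 = 0.2374.
φ₁ = arccos(0.2374) ≈ 76.3°.

76.3°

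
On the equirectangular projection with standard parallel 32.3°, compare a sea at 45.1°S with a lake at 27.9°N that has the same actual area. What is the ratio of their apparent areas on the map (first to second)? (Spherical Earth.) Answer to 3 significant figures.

1.25

The equidistant cylindrical projection with φ₀ = 32.3° has h = 1 (meridians true) and k = cos φ₀ / cos φ along parallels.
Areal scale at 45.1°: h·k = 1.000 × 1.197 = 1.197.
Areal scale at 27.9°: h·k = 1.000 × 0.9564 = 0.9564.
Ratio = 1.197/0.9564 ≈ 1.25.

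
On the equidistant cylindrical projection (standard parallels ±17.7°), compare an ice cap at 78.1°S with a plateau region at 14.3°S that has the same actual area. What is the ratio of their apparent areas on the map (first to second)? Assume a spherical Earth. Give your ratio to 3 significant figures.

In the equirectangular projection with standard parallel φ₀ = 17.7° (x = Rλ cos φ₀, y = Rφ), meridians are true-scale (h = 1) and the parallel scale is k = cos φ₀ / cos φ.
Areal scale at 78.1°: h·k = 1.000 × 4.620 = 4.620.
Areal scale at 14.3°: h·k = 1.000 × 0.9831 = 0.9831.
Ratio = 4.620/0.9831 ≈ 4.70.

4.70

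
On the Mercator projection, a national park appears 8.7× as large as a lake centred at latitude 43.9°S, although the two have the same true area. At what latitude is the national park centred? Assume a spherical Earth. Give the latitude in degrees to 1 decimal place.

For equal true areas on Mercator, apparent areas scale as sec²φ, so the ratio is cos²φ₂ / cos²φ₁.
cos²φ₂ / cos²φ₁ = 8.7  ⇒  cos φ₁ = cos 43.9° / √8.7 = 0.7206/2.950 = 0.2443.
φ₁ = arccos(0.2443) ≈ 75.9°.

75.9°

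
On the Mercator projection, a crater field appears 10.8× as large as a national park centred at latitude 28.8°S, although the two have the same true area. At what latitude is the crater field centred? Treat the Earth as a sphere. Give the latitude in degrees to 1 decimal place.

On Mercator, (apparent₁)/(apparent₂) = sec²φ₁ / sec²φ₂ when true areas are equal.
cos²φ₂ / cos²φ₁ = 10.8  ⇒  cos φ₁ = cos 28.8° / √10.8 = 0.8763/3.286 = 0.2667.
φ₁ = arccos(0.2667) ≈ 74.5°.

74.5°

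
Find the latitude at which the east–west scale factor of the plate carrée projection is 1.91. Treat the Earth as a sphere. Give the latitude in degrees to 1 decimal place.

58.4°

Plate carrée: h = 1, k = sec φ along parallels.
sec φ = 1.91  ⇒  cos φ = 0.5236  ⇒  φ ≈ 58.4°.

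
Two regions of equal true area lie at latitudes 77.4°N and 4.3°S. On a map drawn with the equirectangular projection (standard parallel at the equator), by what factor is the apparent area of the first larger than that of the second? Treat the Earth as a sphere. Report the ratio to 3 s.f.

4.57

For the equirectangular projection with φ₀ = 0 (plate carrée), h = 1 along meridians and k = sec φ along parallels.
Areal scale at 77.4°: h·k = 1.000 × 4.584 = 4.584.
Areal scale at 4.3°: h·k = 1.000 × 1.003 = 1.003.
Ratio = 4.584/1.003 ≈ 4.57.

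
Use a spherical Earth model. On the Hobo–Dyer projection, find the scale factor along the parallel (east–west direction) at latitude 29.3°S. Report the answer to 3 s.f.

0.910

The Hobo–Dyer projection is cylindrical equal-area with φ₀ = 37.5°. A cylindrical equal-area projection with standard parallel φ₀ has meridian scale h = cos φ / cos φ₀ and parallel scale k = cos φ₀ / cos φ (so areas are preserved, h·k = 1).
k = cos 37.5° / cos 29.3° = 0.7934/0.8721 = 0.9097.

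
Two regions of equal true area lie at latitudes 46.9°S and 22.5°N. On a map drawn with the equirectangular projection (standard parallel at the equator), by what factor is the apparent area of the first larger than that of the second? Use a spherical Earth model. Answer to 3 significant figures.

For the equirectangular projection with φ₀ = 0 (plate carrée), h = 1 along meridians and k = sec φ along parallels.
Areal scale at 46.9°: h·k = 1.000 × 1.464 = 1.464.
Areal scale at 22.5°: h·k = 1.000 × 1.082 = 1.082.
Ratio = 1.464/1.082 ≈ 1.35.

1.35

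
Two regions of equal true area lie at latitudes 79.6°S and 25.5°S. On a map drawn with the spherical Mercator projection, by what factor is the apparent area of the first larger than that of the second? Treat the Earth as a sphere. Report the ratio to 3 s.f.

25.0

Mercator is conformal with k = sec φ, so areal scale = k² = sec²φ.
At 79.6°: sec²(79.6°) = 1/0.1805² = 30.69.
At 25.5°: sec²(25.5°) = 1/0.9026² = 1.228.
Ratio = 30.69/1.228 = cos²(25.5°)/cos²(79.6°) ≈ 25.0.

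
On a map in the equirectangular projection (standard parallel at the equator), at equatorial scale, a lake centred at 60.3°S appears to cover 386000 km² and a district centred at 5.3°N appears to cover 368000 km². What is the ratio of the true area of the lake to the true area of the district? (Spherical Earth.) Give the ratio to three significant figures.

Plate carrée has h = 1 and k = sec φ, giving areal scale sec φ; true area = (apparent area) · cos φ.
True area of lake: 386000 × cos(60.3°) = 386000 × 0.4955 = 191200 km².
True area of district: 368000 × cos(5.3°) = 368000 × 0.9957 = 366400 km².
Ratio = 191200 / 366400 ≈ 0.522.

0.522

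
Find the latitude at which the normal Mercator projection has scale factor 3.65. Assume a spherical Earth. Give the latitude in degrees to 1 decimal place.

Mercator scale is k = sec φ = 1/cos φ.
1/cos φ = 3.65  ⇒  cos φ = 0.2740  ⇒  φ = arccos(0.2740) ≈ 74.1°.

74.1°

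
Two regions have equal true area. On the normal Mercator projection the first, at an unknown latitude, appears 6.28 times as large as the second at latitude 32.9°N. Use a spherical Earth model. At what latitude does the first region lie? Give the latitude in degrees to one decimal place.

70.4°

For equal true areas on Mercator, apparent areas scale as sec²φ, so the ratio is cos²φ₂ / cos²φ₁.
cos²φ₂ / cos²φ₁ = 6.28  ⇒  cos φ₁ = cos 32.9° / √6.28 = 0.8396/2.506 = 0.3350.
φ₁ = arccos(0.3350) ≈ 70.4°.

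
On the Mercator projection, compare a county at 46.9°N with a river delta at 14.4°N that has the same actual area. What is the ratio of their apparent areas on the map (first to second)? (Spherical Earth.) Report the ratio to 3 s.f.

2.01

Mercator areal scale is sec²φ.
At 46.9°: sec²(46.9°) = 1/0.6833² = 2.142.
At 14.4°: sec²(14.4°) = 1/0.9686² = 1.066.
Ratio = 2.142/1.066 = cos²(14.4°)/cos²(46.9°) ≈ 2.01.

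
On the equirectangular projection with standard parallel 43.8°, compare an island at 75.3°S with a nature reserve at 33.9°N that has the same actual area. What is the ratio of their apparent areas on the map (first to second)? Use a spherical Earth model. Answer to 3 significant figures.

The equidistant cylindrical projection with φ₀ = 43.8° has h = 1 (meridians true) and k = cos φ₀ / cos φ along parallels.
Areal scale at 75.3°: h·k = 1.000 × 2.844 = 2.844.
Areal scale at 33.9°: h·k = 1.000 × 0.8696 = 0.8696.
Ratio = 2.844/0.8696 ≈ 3.27.

3.27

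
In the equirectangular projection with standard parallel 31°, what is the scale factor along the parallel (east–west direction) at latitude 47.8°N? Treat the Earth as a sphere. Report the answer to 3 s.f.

With standard parallel φ₀ = 31°, the equirectangular projection gives x = Rλ cos φ₀, y = Rφ, so h = 1 and k = cos 31° / cos φ.
k = cos 31° / cos 47.8° = 0.8572/0.6717 = 1.276.

1.28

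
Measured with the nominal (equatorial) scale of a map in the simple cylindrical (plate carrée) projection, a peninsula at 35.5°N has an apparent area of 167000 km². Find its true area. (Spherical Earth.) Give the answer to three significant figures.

136000 km²

For the equirectangular projection with φ₀ = 0 (plate carrée), h = 1 along meridians and k = sec φ along parallels.
Areal scale = h·k = 1 × sec φ; at 35.5°, h = 1.000, k = 1.228, so h·k = 1.228.
True area = apparent / (areal scale) = 167000 / 1.228 ≈ 136000 km².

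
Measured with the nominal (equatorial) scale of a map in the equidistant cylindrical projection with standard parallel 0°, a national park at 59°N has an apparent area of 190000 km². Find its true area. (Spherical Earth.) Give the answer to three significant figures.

97900 km²

For the equirectangular projection with φ₀ = 0 (plate carrée), h = 1 along meridians and k = sec φ along parallels.
Areal scale = h·k = 1 × sec φ; at 59°, h = 1.000, k = 1.942, so h·k = 1.942.
True area = apparent / (areal scale) = 190000 / 1.942 ≈ 97900 km².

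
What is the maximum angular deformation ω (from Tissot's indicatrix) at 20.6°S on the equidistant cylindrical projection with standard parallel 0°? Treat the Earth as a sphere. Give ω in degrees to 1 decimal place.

In the plate carrée (x = Rλ, y = Rφ), meridians are true-scale (h = 1) and parallels are stretched by k = sec φ.
At 20.6°: h = 1.000, k = 1.068; principal scales a = 1.068, b = 1.000.
sin(ω/2) = (a − b)/(a + b) = 0.06831/2.068 = 0.03303, so ω = 2 arcsin(0.03303) ≈ 3.8°.

3.8°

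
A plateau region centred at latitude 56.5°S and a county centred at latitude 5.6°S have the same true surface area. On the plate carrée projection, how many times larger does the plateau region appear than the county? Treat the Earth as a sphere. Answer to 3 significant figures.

1.80

In the plate carrée (x = Rλ, y = Rφ), meridians are true-scale (h = 1) and parallels are stretched by k = sec φ.
Areal scale at 56.5°: h·k = 1.000 × 1.812 = 1.812.
Areal scale at 5.6°: h·k = 1.000 × 1.005 = 1.005.
Ratio = 1.812/1.005 ≈ 1.80.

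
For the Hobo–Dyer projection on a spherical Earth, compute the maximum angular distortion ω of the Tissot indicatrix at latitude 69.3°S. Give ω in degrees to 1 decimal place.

83.9°

The Hobo–Dyer projection is cylindrical equal-area with φ₀ = 37.5°. A cylindrical equal-area projection with standard parallel φ₀ has meridian scale h = cos φ / cos φ₀ and parallel scale k = cos φ₀ / cos φ (so areas are preserved, h·k = 1).
At 69.3°: h = 0.4455, k = 2.244; principal scales a = 2.244, b = 0.4455.
sin(ω/2) = (a − b)/(a + b) = 1.799/2.690 = 0.6687, so ω = 2 arcsin(0.6687) ≈ 83.9°.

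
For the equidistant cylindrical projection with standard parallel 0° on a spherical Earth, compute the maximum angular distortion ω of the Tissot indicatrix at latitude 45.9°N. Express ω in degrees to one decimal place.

20.7°

For the equirectangular projection with φ₀ = 0 (plate carrée), h = 1 along meridians and k = sec φ along parallels.
At 45.9°: h = 1.000, k = 1.437; principal scales a = 1.437, b = 1.000.
sin(ω/2) = (a − b)/(a + b) = 0.4370/2.437 = 0.1793, so ω = 2 arcsin(0.1793) ≈ 20.7°.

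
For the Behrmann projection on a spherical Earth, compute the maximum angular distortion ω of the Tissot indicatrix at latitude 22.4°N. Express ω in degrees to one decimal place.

7.5°

The Behrmann projection is cylindrical equal-area with φ₀ = 30°. Cylindrical equal-area (φ₀ = 30°): h = cos φ / cos 30° along meridians, k = cos 30° / cos φ along parallels; h·k = 1.
At 22.4°: h = 1.068, k = 0.9367; principal scales a = 1.068, b = 0.9367.
sin(ω/2) = (a − b)/(a + b) = 0.1309/2.004 = 0.06530, so ω = 2 arcsin(0.06530) ≈ 7.5°.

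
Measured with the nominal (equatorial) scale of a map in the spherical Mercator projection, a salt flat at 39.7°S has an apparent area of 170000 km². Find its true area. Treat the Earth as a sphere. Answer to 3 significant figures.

101000 km²

For Mercator, h = k = sec φ (a conformal cylindrical projection has a single point scale, 1/cos φ).
Areal scale = k² = sec²φ = 1/cos²(39.7°) = 1/0.7694² = 1.689.
True area = apparent / (areal scale) = 170000 / 1.689 ≈ 101000 km².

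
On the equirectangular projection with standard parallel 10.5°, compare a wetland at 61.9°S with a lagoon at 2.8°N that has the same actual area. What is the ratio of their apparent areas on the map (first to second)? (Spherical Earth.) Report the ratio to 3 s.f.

2.12

With standard parallel φ₀ = 10.5°, the equirectangular projection gives x = Rλ cos φ₀, y = Rφ, so h = 1 and k = cos 10.5° / cos φ.
Areal scale at 61.9°: h·k = 1.000 × 2.088 = 2.088.
Areal scale at 2.8°: h·k = 1.000 × 0.9844 = 0.9844.
Ratio = 2.088/0.9844 ≈ 2.12.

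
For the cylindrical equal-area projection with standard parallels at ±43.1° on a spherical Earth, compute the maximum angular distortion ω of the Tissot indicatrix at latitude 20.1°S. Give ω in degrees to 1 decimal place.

Cylindrical equal-area (φ₀ = 43.1°): h = cos φ / cos 43.1° along meridians, k = cos 43.1° / cos φ along parallels; h·k = 1.
At 20.1°: h = 1.286, k = 0.7775; principal scales a = 1.286, b = 0.7775.
sin(ω/2) = (a − b)/(a + b) = 0.5086/2.064 = 0.2465, so ω = 2 arcsin(0.2465) ≈ 28.5°.

28.5°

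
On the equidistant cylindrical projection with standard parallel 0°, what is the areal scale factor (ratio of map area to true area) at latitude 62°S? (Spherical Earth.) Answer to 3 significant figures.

2.13

Plate carrée maps x = Rλ, y = Rφ. The meridian scale is h = 1 and the parallel scale is k = 1/cos φ = sec φ.
Areal scale = h·k = 1 × sec φ; at 62°, h = 1.000, k = 2.130, so h·k = 2.130.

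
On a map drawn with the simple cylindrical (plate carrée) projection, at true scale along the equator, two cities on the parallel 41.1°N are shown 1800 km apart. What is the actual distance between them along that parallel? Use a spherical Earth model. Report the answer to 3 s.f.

Plate carrée maps x = Rλ, y = Rφ. The meridian scale is h = 1 and the parallel scale is k = 1/cos φ = sec φ.
Along the parallel at 41.1°, map distances are exaggerated by k = sec 41.1° = 1.327.
True distance = 1800 / 1.327 = 1800 × cos 41.1° ≈ 1360 km.

1360 km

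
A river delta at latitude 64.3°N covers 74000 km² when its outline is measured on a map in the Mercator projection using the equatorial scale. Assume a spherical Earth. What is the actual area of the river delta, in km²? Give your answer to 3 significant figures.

Mercator is conformal, so the point scale is isotropic: h = k = sec φ = 1/cos φ.
Areal scale = k² = sec²φ = 1/cos²(64.3°) = 1/0.4337² = 5.317.
True area = apparent / (areal scale) = 74000 / 5.317 ≈ 13900 km².

13900 km²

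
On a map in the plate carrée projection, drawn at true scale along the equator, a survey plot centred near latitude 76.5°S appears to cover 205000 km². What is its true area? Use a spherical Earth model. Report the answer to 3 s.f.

47900 km²

Plate carrée maps x = Rλ, y = Rφ. The meridian scale is h = 1 and the parallel scale is k = 1/cos φ = sec φ.
Areal scale = h·k = 1 × sec φ; at 76.5°, h = 1.000, k = 4.284, so h·k = 4.284.
True area = apparent / (areal scale) = 205000 / 4.284 ≈ 47900 km².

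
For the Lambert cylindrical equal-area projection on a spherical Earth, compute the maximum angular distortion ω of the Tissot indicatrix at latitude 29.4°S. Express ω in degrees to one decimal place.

The Lambert cylindrical equal-area projection is the cylindrical equal-area projection with its standard parallel at the equator (φ₀ = 0). For cylindrical equal-area with standard parallel φ₀, h = cos φ / cos φ₀ and k = cos φ₀ / cos φ, so h·k = 1.
At 29.4°: h = 0.8712, k = 1.148; principal scales a = 1.148, b = 0.8712.
sin(ω/2) = (a − b)/(a + b) = 0.2766/2.019 = 0.1370, so ω = 2 arcsin(0.1370) ≈ 15.7°.

15.7°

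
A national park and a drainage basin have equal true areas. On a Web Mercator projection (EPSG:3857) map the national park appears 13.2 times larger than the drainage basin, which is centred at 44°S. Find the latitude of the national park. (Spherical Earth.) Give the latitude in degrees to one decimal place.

78.6°

On Mercator, (apparent₁)/(apparent₂) = sec²φ₁ / sec²φ₂ when true areas are equal.
cos²φ₂ / cos²φ₁ = 13.2  ⇒  cos φ₁ = cos 44° / √13.2 = 0.7193/3.633 = 0.1980.
φ₁ = arccos(0.1980) ≈ 78.6°.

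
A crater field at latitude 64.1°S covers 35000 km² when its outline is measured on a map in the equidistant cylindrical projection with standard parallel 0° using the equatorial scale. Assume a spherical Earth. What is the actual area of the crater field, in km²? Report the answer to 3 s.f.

15300 km²

In the plate carrée (x = Rλ, y = Rφ), meridians are true-scale (h = 1) and parallels are stretched by k = sec φ.
Areal scale = h·k = 1 × sec φ; at 64.1°, h = 1.000, k = 2.289, so h·k = 2.289.
True area = apparent / (areal scale) = 35000 / 2.289 ≈ 15300 km².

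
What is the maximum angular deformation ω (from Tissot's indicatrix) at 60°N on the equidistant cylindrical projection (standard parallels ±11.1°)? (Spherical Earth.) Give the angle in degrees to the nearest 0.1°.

The equidistant cylindrical projection with φ₀ = 11.1° has h = 1 (meridians true) and k = cos φ₀ / cos φ along parallels.
At 60°: h = 1.000, k = 1.963; principal scales a = 1.963, b = 1.000.
sin(ω/2) = (a − b)/(a + b) = 0.9626/2.963 = 0.3249, so ω = 2 arcsin(0.3249) ≈ 37.9°.

37.9°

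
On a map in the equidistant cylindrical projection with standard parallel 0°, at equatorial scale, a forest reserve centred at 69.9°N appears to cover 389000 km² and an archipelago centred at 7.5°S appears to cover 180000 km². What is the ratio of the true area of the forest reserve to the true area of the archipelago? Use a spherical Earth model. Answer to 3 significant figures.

On the plate carrée, areal scale = h·k = 1 × sec φ, so true area = apparent × cos φ.
True area of forest reserve: 389000 × cos(69.9°) = 389000 × 0.3437 = 133700 km².
True area of archipelago: 180000 × cos(7.5°) = 180000 × 0.9914 = 178500 km².
Ratio = 133700 / 178500 ≈ 0.749.

0.749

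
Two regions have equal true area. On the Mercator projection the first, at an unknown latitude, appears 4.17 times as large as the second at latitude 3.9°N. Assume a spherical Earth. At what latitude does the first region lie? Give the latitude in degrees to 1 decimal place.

60.8°

On Mercator, (apparent₁)/(apparent₂) = sec²φ₁ / sec²φ₂ when true areas are equal.
cos²φ₂ / cos²φ₁ = 4.17  ⇒  cos φ₁ = cos 3.9° / √4.17 = 0.9977/2.042 = 0.4886.
φ₁ = arccos(0.4886) ≈ 60.8°.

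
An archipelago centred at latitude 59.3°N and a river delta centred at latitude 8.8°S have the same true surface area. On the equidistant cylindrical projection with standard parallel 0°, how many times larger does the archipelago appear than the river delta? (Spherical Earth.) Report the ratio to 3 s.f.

1.94

Plate carrée maps x = Rλ, y = Rφ. The meridian scale is h = 1 and the parallel scale is k = 1/cos φ = sec φ.
Areal scale at 59.3°: h·k = 1.000 × 1.959 = 1.959.
Areal scale at 8.8°: h·k = 1.000 × 1.012 = 1.012.
Ratio = 1.959/1.012 ≈ 1.94.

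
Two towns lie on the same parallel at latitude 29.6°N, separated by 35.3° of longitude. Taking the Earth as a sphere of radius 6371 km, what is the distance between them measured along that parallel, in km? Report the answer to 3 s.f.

3410 km

Arc length along a parallel = R cos φ · Δλ (with Δλ in radians).
= 6371 × cos 29.6° × (35.3° × π/180) = 6371 × 0.8695 × 0.6161 ≈ 3410 km.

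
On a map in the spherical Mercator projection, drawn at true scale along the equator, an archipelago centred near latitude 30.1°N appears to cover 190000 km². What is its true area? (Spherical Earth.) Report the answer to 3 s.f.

142000 km²

For Mercator, h = k = sec φ (a conformal cylindrical projection has a single point scale, 1/cos φ).
Areal scale = k² = sec²φ = 1/cos²(30.1°) = 1/0.8652² = 1.336.
True area = apparent / (areal scale) = 190000 / 1.336 ≈ 142000 km².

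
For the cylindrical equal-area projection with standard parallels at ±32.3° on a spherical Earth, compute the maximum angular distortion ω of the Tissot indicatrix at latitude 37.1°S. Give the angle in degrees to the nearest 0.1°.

Cylindrical equal-area (φ₀ = 32.3°): h = cos φ / cos 32.3° along meridians, k = cos 32.3° / cos φ along parallels; h·k = 1.
At 37.1°: h = 0.9436, k = 1.060; principal scales a = 1.060, b = 0.9436.
sin(ω/2) = (a − b)/(a + b) = 0.1162/2.003 = 0.05799, so ω = 2 arcsin(0.05799) ≈ 6.6°.

6.6°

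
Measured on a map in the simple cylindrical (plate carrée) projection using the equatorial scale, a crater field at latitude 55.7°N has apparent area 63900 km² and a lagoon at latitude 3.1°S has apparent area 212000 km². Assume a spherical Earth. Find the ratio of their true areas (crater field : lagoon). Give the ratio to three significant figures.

0.170

Plate carrée has h = 1 and k = sec φ, giving areal scale sec φ; true area = (apparent area) · cos φ.
True area of crater field: 63900 × cos(55.7°) = 63900 × 0.5635 = 36010 km².
True area of lagoon: 212000 × cos(3.1°) = 212000 × 0.9985 = 211700 km².
Ratio = 36010 / 211700 ≈ 0.170.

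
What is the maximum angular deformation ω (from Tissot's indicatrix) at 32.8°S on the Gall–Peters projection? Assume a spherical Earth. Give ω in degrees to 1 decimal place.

19.7°

Gall–Peters is a cylindrical equal-area projection with standard parallels at ±45°. A cylindrical equal-area projection with standard parallel φ₀ has meridian scale h = cos φ / cos φ₀ and parallel scale k = cos φ₀ / cos φ (so areas are preserved, h·k = 1).
At 32.8°: h = 1.189, k = 0.8412; principal scales a = 1.189, b = 0.8412.
sin(ω/2) = (a − b)/(a + b) = 0.3475/2.030 = 0.1712, so ω = 2 arcsin(0.1712) ≈ 19.7°.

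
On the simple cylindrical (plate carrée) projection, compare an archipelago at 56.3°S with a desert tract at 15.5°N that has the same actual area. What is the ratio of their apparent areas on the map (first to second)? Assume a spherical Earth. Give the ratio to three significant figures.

For the equirectangular projection with φ₀ = 0 (plate carrée), h = 1 along meridians and k = sec φ along parallels.
Areal scale at 56.3°: h·k = 1.000 × 1.802 = 1.802.
Areal scale at 15.5°: h·k = 1.000 × 1.038 = 1.038.
Ratio = 1.802/1.038 ≈ 1.74.

1.74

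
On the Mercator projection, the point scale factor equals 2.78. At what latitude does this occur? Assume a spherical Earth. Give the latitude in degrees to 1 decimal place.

68.9°

Mercator scale is k = sec φ = 1/cos φ.
1/cos φ = 2.78  ⇒  cos φ = 0.3597  ⇒  φ = arccos(0.3597) ≈ 68.9°.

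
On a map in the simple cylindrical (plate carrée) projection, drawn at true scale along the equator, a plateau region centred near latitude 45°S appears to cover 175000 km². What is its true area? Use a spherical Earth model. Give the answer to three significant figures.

124000 km²

For the equirectangular projection with φ₀ = 0 (plate carrée), h = 1 along meridians and k = sec φ along parallels.
Areal scale = h·k = 1 × sec φ; at 45°, h = 1.000, k = 1.414, so h·k = 1.414.
True area = apparent / (areal scale) = 175000 / 1.414 ≈ 124000 km².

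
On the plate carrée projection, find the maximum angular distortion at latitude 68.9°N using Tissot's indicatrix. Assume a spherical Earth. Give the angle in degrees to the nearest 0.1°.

Plate carrée maps x = Rλ, y = Rφ. The meridian scale is h = 1 and the parallel scale is k = 1/cos φ = sec φ.
At 68.9°: h = 1.000, k = 2.778; principal scales a = 2.778, b = 1.000.
sin(ω/2) = (a − b)/(a + b) = 1.778/3.778 = 0.4706, so ω = 2 arcsin(0.4706) ≈ 56.1°.

56.1°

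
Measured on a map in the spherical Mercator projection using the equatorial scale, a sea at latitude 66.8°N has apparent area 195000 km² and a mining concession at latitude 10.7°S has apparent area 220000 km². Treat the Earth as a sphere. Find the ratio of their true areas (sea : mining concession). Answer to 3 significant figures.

Mercator's areal exaggeration is sec²φ; hence true area = (apparent area) · cos²φ.
True area of sea: 195000 × cos²(66.8°) = 195000 × 0.1552 = 30260 km².
True area of mining concession: 220000 × cos²(10.7°) = 220000 × 0.9655 = 212400 km².
Ratio = 30260 / 212400 ≈ 0.142.

0.142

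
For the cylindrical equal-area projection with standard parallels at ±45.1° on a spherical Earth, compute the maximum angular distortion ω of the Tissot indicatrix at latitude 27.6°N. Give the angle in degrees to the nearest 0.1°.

A cylindrical equal-area projection with standard parallel φ₀ has meridian scale h = cos φ / cos φ₀ and parallel scale k = cos φ₀ / cos φ (so areas are preserved, h·k = 1).
At 27.6°: h = 1.255, k = 0.7965; principal scales a = 1.255, b = 0.7965.
sin(ω/2) = (a − b)/(a + b) = 0.4590/2.052 = 0.2237, so ω = 2 arcsin(0.2237) ≈ 25.8°.

25.8°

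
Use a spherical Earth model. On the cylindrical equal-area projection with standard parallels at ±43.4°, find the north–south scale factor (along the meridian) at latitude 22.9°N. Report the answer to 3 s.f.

A cylindrical equal-area projection with standard parallel φ₀ has meridian scale h = cos φ / cos φ₀ and parallel scale k = cos φ₀ / cos φ (so areas are preserved, h·k = 1).
h = cos 22.9° / cos 43.4° = 0.9212/0.7266 = 1.268.

1.27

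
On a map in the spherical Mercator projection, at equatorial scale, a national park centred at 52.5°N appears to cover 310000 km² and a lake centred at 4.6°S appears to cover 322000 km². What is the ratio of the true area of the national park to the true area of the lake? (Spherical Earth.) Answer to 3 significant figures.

Mercator's areal exaggeration is sec²φ; hence true area = (apparent area) · cos²φ.
True area of national park: 310000 × cos²(52.5°) = 310000 × 0.3706 = 114900 km².
True area of lake: 322000 × cos²(4.6°) = 322000 × 0.9936 = 319900 km².
Ratio = 114900 / 319900 ≈ 0.359.

0.359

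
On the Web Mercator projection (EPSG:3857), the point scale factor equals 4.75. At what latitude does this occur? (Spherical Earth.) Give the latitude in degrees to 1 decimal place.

77.8°

Mercator scale is k = sec φ = 1/cos φ.
1/cos φ = 4.75  ⇒  cos φ = 0.2105  ⇒  φ = arccos(0.2105) ≈ 77.8°.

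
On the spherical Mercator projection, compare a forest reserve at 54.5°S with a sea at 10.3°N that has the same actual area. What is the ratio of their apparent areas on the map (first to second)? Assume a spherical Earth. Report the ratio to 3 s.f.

Mercator is conformal with k = sec φ, so areal scale = k² = sec²φ.
At 54.5°: sec²(54.5°) = 1/0.5807² = 2.965.
At 10.3°: sec²(10.3°) = 1/0.9839² = 1.033.
Ratio = 2.965/1.033 = cos²(10.3°)/cos²(54.5°) ≈ 2.87.

2.87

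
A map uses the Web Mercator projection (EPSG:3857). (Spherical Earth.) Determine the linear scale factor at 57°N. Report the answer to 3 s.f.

1.84

Mercator is conformal, so the point scale is isotropic: h = k = sec φ = 1/cos φ.
k = 1/cos 57° = 1/0.5446 = 1.836.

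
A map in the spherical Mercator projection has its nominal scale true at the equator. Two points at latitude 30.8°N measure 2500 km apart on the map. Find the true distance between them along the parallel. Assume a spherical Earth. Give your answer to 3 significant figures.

2150 km

The Mercator projection is conformal; its linear scale factor is the same in every direction and equals sec φ = 1/cos φ.
Along the parallel at 30.8°, map distances are exaggerated by k = sec 30.8° = 1.164.
True distance = 2500 / 1.164 = 2500 × cos 30.8° ≈ 2150 km.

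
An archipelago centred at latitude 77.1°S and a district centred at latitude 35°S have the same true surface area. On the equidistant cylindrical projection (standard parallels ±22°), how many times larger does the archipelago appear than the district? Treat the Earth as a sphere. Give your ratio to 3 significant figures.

3.67

The equidistant cylindrical projection with φ₀ = 22° has h = 1 (meridians true) and k = cos φ₀ / cos φ along parallels.
Areal scale at 77.1°: h·k = 1.000 × 4.153 = 4.153.
Areal scale at 35°: h·k = 1.000 × 1.132 = 1.132.
Ratio = 4.153/1.132 ≈ 3.67.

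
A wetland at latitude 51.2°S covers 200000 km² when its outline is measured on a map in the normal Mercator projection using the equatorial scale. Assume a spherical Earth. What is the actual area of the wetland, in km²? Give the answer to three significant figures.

78500 km²

Mercator is conformal, so the point scale is isotropic: h = k = sec φ = 1/cos φ.
Areal scale = k² = sec²φ = 1/cos²(51.2°) = 1/0.6266² = 2.547.
True area = apparent / (areal scale) = 200000 / 2.547 ≈ 78500 km².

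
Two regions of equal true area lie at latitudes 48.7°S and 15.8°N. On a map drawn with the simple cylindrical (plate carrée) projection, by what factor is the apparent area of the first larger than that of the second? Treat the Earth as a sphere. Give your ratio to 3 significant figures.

In the plate carrée (x = Rλ, y = Rφ), meridians are true-scale (h = 1) and parallels are stretched by k = sec φ.
Areal scale at 48.7°: h·k = 1.000 × 1.515 = 1.515.
Areal scale at 15.8°: h·k = 1.000 × 1.039 = 1.039.
Ratio = 1.515/1.039 ≈ 1.46.

1.46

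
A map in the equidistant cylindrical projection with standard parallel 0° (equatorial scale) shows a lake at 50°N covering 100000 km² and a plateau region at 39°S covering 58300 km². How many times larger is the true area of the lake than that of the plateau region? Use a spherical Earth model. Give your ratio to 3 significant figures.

On the plate carrée, areal scale = h·k = 1 × sec φ, so true area = apparent × cos φ.
True area of lake: 100000 × cos(50°) = 100000 × 0.6428 = 64280 km².
True area of plateau region: 58300 × cos(39°) = 58300 × 0.7771 = 45310 km².
Ratio = 64280 / 45310 ≈ 1.42.

1.42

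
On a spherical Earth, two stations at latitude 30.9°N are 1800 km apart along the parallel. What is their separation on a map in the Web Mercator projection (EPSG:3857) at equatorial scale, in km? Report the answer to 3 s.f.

2100 km

For Mercator, h = k = sec φ (a conformal cylindrical projection has a single point scale, 1/cos φ).
Along the parallel, k = sec 30.9° = 1/0.8581 = 1.165.
Map distance = 1800 × 1.165 ≈ 2100 km.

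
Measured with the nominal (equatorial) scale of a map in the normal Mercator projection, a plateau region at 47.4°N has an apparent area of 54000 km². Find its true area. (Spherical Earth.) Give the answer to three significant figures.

24700 km²

Mercator is conformal, so the point scale is isotropic: h = k = sec φ = 1/cos φ.
Areal scale = k² = sec²φ = 1/cos²(47.4°) = 1/0.6769² = 2.183.
True area = apparent / (areal scale) = 54000 / 2.183 ≈ 24700 km².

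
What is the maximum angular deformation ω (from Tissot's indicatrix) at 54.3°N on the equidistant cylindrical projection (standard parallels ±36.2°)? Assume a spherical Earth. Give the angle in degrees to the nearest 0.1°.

In the equirectangular projection with standard parallel φ₀ = 36.2° (x = Rλ cos φ₀, y = Rφ), meridians are true-scale (h = 1) and the parallel scale is k = cos φ₀ / cos φ.
At 54.3°: h = 1.000, k = 1.383; principal scales a = 1.383, b = 1.000.
sin(ω/2) = (a − b)/(a + b) = 0.3829/2.383 = 0.1607, so ω = 2 arcsin(0.1607) ≈ 18.5°.

18.5°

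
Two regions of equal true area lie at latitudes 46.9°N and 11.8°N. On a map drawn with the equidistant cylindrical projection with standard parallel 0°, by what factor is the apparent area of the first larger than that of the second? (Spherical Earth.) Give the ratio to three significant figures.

Plate carrée maps x = Rλ, y = Rφ. The meridian scale is h = 1 and the parallel scale is k = 1/cos φ = sec φ.
Areal scale at 46.9°: h·k = 1.000 × 1.464 = 1.464.
Areal scale at 11.8°: h·k = 1.000 × 1.022 = 1.022.
Ratio = 1.464/1.022 ≈ 1.43.

1.43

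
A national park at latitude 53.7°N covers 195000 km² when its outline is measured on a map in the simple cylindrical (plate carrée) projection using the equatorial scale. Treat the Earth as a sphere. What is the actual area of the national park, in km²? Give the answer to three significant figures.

115000 km²

Plate carrée maps x = Rλ, y = Rφ. The meridian scale is h = 1 and the parallel scale is k = 1/cos φ = sec φ.
Areal scale = h·k = 1 × sec φ; at 53.7°, h = 1.000, k = 1.689, so h·k = 1.689.
True area = apparent / (areal scale) = 195000 / 1.689 ≈ 115000 km².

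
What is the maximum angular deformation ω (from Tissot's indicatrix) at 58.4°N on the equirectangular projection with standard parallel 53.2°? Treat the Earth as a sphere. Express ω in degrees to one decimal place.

7.7°

The equidistant cylindrical projection with φ₀ = 53.2° has h = 1 (meridians true) and k = cos φ₀ / cos φ along parallels.
At 58.4°: h = 1.000, k = 1.143; principal scales a = 1.143, b = 1.000.
sin(ω/2) = (a − b)/(a + b) = 0.1432/2.143 = 0.06682, so ω = 2 arcsin(0.06682) ≈ 7.7°.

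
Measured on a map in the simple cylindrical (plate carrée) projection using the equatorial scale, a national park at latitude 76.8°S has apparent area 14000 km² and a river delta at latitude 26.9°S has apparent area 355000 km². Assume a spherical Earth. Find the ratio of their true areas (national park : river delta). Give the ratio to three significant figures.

On the plate carrée, areal scale = h·k = 1 × sec φ, so true area = apparent × cos φ.
True area of national park: 14000 × cos(76.8°) = 14000 × 0.2284 = 3197 km².
True area of river delta: 355000 × cos(26.9°) = 355000 × 0.8918 = 316600 km².
Ratio = 3197 / 316600 ≈ 0.0101.

0.0101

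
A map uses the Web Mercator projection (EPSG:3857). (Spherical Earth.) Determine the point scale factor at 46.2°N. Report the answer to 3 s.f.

For Mercator, h = k = sec φ (a conformal cylindrical projection has a single point scale, 1/cos φ).
k = 1/cos 46.2° = 1/0.6921 = 1.445.

1.44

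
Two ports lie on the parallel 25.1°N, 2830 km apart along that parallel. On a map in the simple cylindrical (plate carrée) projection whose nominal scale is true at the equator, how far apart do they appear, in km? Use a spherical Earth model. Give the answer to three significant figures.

3130 km

In the plate carrée (x = Rλ, y = Rφ), meridians are true-scale (h = 1) and parallels are stretched by k = sec φ.
Along the parallel, k = sec 25.1° = 1/0.9056 = 1.104.
Map distance = 2830 × 1.104 ≈ 3130 km.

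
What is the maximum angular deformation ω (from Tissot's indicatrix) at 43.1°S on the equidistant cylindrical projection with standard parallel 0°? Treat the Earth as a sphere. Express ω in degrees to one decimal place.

For the equirectangular projection with φ₀ = 0 (plate carrée), h = 1 along meridians and k = sec φ along parallels.
At 43.1°: h = 1.000, k = 1.370; principal scales a = 1.370, b = 1.000.
sin(ω/2) = (a − b)/(a + b) = 0.3696/2.370 = 0.1560, so ω = 2 arcsin(0.1560) ≈ 17.9°.

17.9°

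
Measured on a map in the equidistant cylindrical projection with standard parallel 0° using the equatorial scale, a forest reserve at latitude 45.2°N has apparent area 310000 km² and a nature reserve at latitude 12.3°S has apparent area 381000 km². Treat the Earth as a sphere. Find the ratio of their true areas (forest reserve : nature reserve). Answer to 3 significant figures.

0.587

On the plate carrée, areal scale = h·k = 1 × sec φ, so true area = apparent × cos φ.
True area of forest reserve: 310000 × cos(45.2°) = 310000 × 0.7046 = 218400 km².
True area of nature reserve: 381000 × cos(12.3°) = 381000 × 0.9770 = 372300 km².
Ratio = 218400 / 372300 ≈ 0.587.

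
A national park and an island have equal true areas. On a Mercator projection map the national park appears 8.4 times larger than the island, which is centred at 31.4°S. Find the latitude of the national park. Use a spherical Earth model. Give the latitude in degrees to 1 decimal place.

On Mercator, (apparent₁)/(apparent₂) = sec²φ₁ / sec²φ₂ when true areas are equal.
cos²φ₂ / cos²φ₁ = 8.4  ⇒  cos φ₁ = cos 31.4° / √8.4 = 0.8536/2.898 = 0.2945.
φ₁ = arccos(0.2945) ≈ 72.9°.

72.9°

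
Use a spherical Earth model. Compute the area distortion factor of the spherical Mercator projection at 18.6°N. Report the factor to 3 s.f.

The Mercator projection is conformal; its linear scale factor is the same in every direction and equals sec φ = 1/cos φ.
Areal scale = k² = sec²φ = 1/cos²(18.6°) = 1/0.9478² = 1.113.

1.11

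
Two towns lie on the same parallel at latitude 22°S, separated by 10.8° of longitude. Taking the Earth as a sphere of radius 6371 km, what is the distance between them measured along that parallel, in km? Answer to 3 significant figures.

1110 km

Arc length along a parallel = R cos φ · Δλ (with Δλ in radians).
= 6371 × cos 22° × (10.8° × π/180) = 6371 × 0.9272 × 0.1885 ≈ 1110 km.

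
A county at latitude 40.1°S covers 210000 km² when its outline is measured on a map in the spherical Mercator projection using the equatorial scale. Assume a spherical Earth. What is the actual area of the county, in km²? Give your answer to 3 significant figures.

123000 km²

For Mercator, h = k = sec φ (a conformal cylindrical projection has a single point scale, 1/cos φ).
Areal scale = k² = sec²φ = 1/cos²(40.1°) = 1/0.7649² = 1.709.
True area = apparent / (areal scale) = 210000 / 1.709 ≈ 123000 km².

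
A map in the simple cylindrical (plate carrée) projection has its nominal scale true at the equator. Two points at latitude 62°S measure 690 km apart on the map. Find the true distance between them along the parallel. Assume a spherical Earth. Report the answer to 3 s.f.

324 km

Plate carrée maps x = Rλ, y = Rφ. The meridian scale is h = 1 and the parallel scale is k = 1/cos φ = sec φ.
Along the parallel at 62°, map distances are exaggerated by k = sec 62° = 2.130.
True distance = 690 / 2.130 = 690 × cos 62° ≈ 324 km.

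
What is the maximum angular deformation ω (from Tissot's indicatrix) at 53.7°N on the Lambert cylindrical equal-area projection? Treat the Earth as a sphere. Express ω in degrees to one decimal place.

The Lambert cylindrical equal-area projection is the cylindrical equal-area projection with its standard parallel at the equator (φ₀ = 0). A cylindrical equal-area projection with standard parallel φ₀ has meridian scale h = cos φ / cos φ₀ and parallel scale k = cos φ₀ / cos φ (so areas are preserved, h·k = 1).
At 53.7°: h = 0.5920, k = 1.689; principal scales a = 1.689, b = 0.5920.
sin(ω/2) = (a − b)/(a + b) = 1.097/2.281 = 0.4810, so ω = 2 arcsin(0.4810) ≈ 57.5°.

57.5°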